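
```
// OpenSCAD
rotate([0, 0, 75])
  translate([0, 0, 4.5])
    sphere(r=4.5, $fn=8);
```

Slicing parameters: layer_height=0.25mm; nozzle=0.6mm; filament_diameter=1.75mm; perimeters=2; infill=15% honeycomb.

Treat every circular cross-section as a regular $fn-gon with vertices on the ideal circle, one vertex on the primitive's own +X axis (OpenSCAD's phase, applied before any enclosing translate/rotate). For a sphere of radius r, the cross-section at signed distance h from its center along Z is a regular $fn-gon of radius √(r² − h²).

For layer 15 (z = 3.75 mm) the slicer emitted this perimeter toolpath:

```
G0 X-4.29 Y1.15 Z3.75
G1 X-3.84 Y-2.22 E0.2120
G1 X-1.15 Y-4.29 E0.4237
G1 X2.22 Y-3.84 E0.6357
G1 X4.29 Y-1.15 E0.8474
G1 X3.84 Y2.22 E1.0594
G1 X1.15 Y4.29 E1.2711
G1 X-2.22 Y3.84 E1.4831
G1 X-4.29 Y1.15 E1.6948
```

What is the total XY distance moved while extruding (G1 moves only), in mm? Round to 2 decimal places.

27.18 mm

Sum the Euclidean lengths of each G1 segment: total = 27.18 mm.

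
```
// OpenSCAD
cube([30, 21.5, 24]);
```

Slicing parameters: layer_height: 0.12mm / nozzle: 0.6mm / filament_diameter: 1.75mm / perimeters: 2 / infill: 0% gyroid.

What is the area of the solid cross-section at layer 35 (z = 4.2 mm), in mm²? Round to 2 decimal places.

645.00 mm²

At z = 4.2 mm: the 30×21.5 cube contributes its full rectangle (area 645.00 mm²). Overall, the cross-section is a single solid region. Net area = 645.00 mm².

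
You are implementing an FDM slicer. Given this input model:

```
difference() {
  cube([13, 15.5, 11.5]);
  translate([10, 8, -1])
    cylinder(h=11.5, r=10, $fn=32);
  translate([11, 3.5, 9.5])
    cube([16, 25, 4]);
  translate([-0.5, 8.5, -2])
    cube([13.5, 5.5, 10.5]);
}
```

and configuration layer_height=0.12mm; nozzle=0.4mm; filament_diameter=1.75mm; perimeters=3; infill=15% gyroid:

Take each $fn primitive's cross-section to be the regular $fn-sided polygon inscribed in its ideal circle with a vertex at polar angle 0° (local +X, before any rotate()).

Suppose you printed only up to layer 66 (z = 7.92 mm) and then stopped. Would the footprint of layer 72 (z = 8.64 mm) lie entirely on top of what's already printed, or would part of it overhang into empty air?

part overhangs

Compare the two slices. At z = 7.92: the cube is present — its section is the full 13×15.5 rectangle (area 201.50 mm²); the r=10 cylinder at (10, 8) contributes a regular 32-gon of circumradius 10 (area = (32/2)·10.000²·sin(360°/32) = 312.14 mm²); the cube at (11, 3.5) is absent (z outside [9.5, 13.5]); the cube at (-0.5, 8.5) is present — its section is the full 13.5×5.5 rectangle (area 74.25 mm²); Subtracting the remaining from the first: starting from the 13×15.5 cube (201.50 mm²), the r=10 cylinder at (10, 8) partially overlaps it — only the 183.50 mm² overlap (of its 312.14 mm²) is removed, clipping the outline; the 13.5×5.5 cube at (-0.5, 8.5) partially overlaps it — only the 4.01 mm² overlap (of its 74.25 mm²) is removed, clipping the outline — area = 13.99 mm². At z = 8.64: the 13×15.5 cube contributes its full rectangle (area 201.50 mm²); the cylinder at (10, 8): section is a regular 32-gon, circumradius r=10 (area = (32/2)·10.000²·sin(360°/32) = 312.14 mm²); the cube at (11, 3.5) does not reach this height (z outside [9.5, 13.5]); the cube at (-0.5, 8.5) does not reach this height (z outside [-2, 8.5]); Subtracting the remaining from the first: starting from the 13×15.5 cube (201.50 mm²), the r=10 cylinder at (10, 8) partially overlaps it — only the 183.50 mm² overlap (of its 312.14 mm²) is removed, clipping the outline — area = 18.00 mm². Checking containment: at z = 8.64 the cross-section extends beyond the z = 7.92 cross-section by about 4.01 mm².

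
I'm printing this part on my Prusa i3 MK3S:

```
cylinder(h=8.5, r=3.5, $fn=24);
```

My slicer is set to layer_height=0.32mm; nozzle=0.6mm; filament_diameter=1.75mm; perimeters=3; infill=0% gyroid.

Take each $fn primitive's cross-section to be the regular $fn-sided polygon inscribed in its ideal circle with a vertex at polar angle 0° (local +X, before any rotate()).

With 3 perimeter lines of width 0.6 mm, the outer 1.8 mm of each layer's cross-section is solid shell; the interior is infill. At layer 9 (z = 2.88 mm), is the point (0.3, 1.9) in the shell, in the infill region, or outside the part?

At z = 2.88 mm: the r=3.5 cylinder gives a regular 24-gon of circumradius 3.5 (constant along its height). Overall, the cross-section is a single solid region. The nearest boundary edge runs (0.91, 3.38)→(0.00, 3.50); distance from the point to it = 1.55 mm. The point is inside the cross-section, 1.55 mm from the nearest boundary — within the 1.8 mm shell band (3 × 0.6).

shell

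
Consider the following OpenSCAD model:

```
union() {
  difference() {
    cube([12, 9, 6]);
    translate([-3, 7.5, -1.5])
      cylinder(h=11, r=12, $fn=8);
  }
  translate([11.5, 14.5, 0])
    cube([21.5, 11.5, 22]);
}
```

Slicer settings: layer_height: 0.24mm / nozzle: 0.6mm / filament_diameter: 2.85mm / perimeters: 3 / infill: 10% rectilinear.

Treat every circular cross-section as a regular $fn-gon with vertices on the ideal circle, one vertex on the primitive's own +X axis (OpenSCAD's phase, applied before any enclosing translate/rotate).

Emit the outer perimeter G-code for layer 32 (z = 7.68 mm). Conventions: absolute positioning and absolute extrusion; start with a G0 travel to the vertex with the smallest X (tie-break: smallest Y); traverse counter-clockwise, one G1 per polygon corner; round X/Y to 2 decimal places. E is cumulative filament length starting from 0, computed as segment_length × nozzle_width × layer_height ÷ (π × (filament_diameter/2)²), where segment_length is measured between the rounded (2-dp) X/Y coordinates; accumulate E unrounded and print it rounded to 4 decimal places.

At z = 7.68 mm: the cube is absent (z outside [0, 6]); the r=12 cylinder at (-3, 7.5) gives a regular 8-gon of circumradius 12 (constant along its height); Subtracting the remaining from the first: the first operand is absent here, so nothing remains; the 21.5×11.5 cube at (11.5, 14.5) contributes its full rectangle; Combining (union): only the 21.5×11.5 cube at (11.5, 14.5) is present, so the union is just that shape — 1 connected region. The outline is a single polygon with 4 vertices. Extrusion per mm of travel: 0.6 × 0.24 / (π × 1.425²) = 0.022573. Accumulating E over each segment gives final E = 1.4898.

G0 X11.50 Y14.50 Z7.68
G1 X33.00 Y14.50 E0.4853
G1 X33.00 Y26.00 E0.7449
G1 X11.50 Y26.00 E1.2302
G1 X11.50 Y14.50 E1.4898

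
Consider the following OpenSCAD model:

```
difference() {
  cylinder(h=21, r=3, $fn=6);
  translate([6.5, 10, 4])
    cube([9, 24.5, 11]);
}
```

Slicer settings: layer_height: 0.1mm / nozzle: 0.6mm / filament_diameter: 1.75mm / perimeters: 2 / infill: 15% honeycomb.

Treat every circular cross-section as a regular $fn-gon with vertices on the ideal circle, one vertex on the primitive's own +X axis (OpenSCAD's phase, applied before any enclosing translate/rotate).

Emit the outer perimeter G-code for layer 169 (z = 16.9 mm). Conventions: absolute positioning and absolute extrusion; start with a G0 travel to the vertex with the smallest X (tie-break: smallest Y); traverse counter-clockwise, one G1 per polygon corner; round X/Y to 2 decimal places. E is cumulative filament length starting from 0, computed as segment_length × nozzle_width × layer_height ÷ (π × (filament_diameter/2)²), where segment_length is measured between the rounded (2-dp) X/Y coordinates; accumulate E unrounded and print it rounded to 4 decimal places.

G0 X-3.00 Y0.00 Z16.90
G1 X-1.50 Y-2.60 E0.0749
G1 X1.50 Y-2.60 E0.1497
G1 X3.00 Y0.00 E0.2246
G1 X1.50 Y2.60 E0.2995
G1 X-1.50 Y2.60 E0.3743
G1 X-3.00 Y0.00 E0.4492

At z = 16.9 mm: the r=3 cylinder gives a regular 6-gon of circumradius 3 (constant along its height); the cube at (6.5, 10) does not reach this height (z outside [4, 15]); After the difference (first − rest): none of the subtracted shapes is present at this height, so the r=3 cylinder is unchanged — 1 connected region. The outline is a single polygon with 6 vertices. Extrusion per mm of travel: 0.6 × 0.1 / (π × 0.875²) = 0.024945. Accumulating E over each segment gives final E = 0.4492.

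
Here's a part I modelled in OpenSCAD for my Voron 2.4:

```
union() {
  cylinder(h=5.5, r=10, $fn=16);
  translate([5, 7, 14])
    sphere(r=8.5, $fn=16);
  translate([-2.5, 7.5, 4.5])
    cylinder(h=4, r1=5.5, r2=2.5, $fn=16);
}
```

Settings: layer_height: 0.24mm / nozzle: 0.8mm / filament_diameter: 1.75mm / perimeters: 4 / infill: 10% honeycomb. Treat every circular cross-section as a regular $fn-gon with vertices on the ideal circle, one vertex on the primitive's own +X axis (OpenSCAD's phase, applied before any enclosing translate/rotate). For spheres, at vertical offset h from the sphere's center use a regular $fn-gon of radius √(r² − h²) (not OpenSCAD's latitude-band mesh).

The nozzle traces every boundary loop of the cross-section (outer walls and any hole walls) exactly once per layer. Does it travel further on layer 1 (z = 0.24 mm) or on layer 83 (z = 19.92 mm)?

Layer 1 (z = 0.24): the r=10 cylinder contributes a regular 16-gon of circumradius 10 (perimeter = 2·16·10.000·sin(180°/16) = 62.43 mm); the sphere at (5, 7) does not reach this height (|z−center|=13.760 > r=8.5); the cone at (-2.5, 7.5) is absent (z outside [4.5, 8.5]); Taking the union: only the r=10 cylinder is present, so the union is just that shape — boundary = 62.43 mm. So its perimeter = 62.43 mm. Layer 83 (z = 19.92): the cylinder is absent (z outside [0, 5.5]); the r=8.5 sphere at (5, 7) contributes a regular 16-gon of circumradius √(8.5²−5.92²) = 6.099 (perimeter = 2·16·6.099·sin(180°/16) = 38.08 mm); the cone at (-2.5, 7.5) does not reach this height (z outside [4.5, 8.5]); Taking the union: only the r=8.5 sphere at (5, 7) is present, so the union is just that shape — boundary = 38.08 mm. So its perimeter = 38.08 mm. Layer 1 is larger (62.43 vs 38.08 mm).

layer 1 (z = 0.24 mm)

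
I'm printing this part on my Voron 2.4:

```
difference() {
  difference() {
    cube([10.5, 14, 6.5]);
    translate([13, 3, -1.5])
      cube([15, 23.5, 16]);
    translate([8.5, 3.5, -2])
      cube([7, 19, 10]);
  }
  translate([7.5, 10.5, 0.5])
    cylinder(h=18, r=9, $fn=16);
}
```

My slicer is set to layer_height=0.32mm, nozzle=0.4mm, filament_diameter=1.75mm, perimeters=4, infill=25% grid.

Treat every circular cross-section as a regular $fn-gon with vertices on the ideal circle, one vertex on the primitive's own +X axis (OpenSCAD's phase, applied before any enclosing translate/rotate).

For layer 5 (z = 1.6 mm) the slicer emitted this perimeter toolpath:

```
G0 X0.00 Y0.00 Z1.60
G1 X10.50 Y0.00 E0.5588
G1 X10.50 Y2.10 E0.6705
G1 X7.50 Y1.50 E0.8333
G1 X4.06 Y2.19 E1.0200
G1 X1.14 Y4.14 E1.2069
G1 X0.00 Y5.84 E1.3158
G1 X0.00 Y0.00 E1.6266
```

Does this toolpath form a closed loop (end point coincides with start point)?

Start point (G0): (0.00, 0.00). End point (last G1): the path returns to the start — closed.

yes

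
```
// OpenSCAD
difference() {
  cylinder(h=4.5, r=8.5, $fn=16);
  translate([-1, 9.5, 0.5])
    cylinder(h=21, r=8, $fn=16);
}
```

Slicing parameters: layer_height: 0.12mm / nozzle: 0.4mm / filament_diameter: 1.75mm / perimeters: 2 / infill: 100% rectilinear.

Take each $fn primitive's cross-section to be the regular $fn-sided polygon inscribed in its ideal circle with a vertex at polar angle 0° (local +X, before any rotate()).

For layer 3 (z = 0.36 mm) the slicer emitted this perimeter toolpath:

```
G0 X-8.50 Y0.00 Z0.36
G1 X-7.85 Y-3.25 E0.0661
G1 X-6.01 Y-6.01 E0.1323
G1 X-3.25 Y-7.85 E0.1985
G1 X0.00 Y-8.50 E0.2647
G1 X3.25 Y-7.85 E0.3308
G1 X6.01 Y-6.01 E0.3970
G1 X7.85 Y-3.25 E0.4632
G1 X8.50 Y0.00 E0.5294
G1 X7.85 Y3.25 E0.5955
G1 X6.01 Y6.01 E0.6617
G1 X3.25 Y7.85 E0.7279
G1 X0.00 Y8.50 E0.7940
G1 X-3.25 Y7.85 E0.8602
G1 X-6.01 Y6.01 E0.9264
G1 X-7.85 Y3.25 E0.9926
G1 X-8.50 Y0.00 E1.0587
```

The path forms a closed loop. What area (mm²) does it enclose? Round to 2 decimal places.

221.08 mm²

Apply the shoelace formula to the sequence of (X, Y) vertices; enclosed area = 221.08 mm².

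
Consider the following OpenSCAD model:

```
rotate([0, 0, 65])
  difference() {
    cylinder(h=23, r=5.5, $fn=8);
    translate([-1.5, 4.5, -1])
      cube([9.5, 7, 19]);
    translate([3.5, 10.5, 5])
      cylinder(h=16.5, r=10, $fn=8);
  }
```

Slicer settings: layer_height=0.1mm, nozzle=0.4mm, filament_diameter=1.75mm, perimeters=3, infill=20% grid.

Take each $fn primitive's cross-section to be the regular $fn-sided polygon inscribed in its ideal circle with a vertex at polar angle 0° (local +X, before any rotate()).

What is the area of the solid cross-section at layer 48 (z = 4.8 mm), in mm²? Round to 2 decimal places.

At z = 4.8 mm: the cylinder: section is a regular 8-gon, circumradius r=5.5 (area = (8/2)·5.500²·sin(360°/8) = 85.56 mm²); the cube at (-1.5, 4.5) (footprint 9.5×7) is included at this height (area 66.50 mm²); the cylinder at (3.5, 10.5) is not intersected at this z (z outside [5, 21.5]); After the difference (first − rest): starting from the r=5.5 cylinder (85.56 mm²), the 9.5×7 cube at (-1.5, 4.5) partially overlaps it — only the 2.24 mm² overlap (of its 66.50 mm²) is removed, clipping the outline — area = 83.32 mm²; (whole slice rotated 65° about Z — lengths, areas and connectivity unchanged). Overall, the cross-section is a single solid region. Net area = 83.32 mm².

83.32 mm²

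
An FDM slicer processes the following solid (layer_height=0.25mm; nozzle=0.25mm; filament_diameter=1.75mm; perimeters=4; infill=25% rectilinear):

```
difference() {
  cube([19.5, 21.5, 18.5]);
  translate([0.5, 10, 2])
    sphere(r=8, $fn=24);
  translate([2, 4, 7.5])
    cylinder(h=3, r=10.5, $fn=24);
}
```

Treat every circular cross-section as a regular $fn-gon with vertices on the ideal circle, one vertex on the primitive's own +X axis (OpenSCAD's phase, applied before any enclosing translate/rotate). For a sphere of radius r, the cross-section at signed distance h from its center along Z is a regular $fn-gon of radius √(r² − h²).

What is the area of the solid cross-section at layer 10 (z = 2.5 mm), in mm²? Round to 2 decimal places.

At z = 2.5 mm: the cube is present — its section is the full 19.5×21.5 rectangle (area 419.25 mm²); the r=8 sphere at (0.5, 10) slices to a regular 24-gon of circumradius 7.984 (√(r²−h²) with h=0.5 from center) (area = (24/2)·7.984²·sin(360°/24) = 198.00 mm²); the cylinder at (2, 4) does not reach this height (z outside [7.5, 10.5]); After the difference (first − rest): starting from the 19.5×21.5 cube (419.25 mm²), the r=8 sphere at (0.5, 10) partially overlaps it — only the 106.95 mm² overlap (of its 198.00 mm²) is removed, clipping the outline — area = 312.30 mm². Overall, the cross-section is a single solid region. Net area = 312.30 mm².

312.30 mm²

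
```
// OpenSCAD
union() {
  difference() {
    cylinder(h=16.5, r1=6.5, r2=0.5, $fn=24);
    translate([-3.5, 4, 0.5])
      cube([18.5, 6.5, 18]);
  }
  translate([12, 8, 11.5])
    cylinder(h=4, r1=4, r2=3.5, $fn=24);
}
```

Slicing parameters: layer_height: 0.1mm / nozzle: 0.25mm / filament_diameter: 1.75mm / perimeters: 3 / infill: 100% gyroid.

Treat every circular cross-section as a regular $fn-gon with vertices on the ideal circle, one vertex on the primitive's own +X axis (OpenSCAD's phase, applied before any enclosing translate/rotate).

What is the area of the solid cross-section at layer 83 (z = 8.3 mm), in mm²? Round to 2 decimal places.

At z = 8.3 mm: the cone: at t=0.503 of its height the radius interpolates to r₁+(r₂−r₁)t = 3.482, giving a regular 24-gon of that circumradius (area = (24/2)·3.482²·sin(360°/24) = 37.65 mm²); the 18.5×6.5 cube at (-3.5, 4) contributes its full rectangle (area 120.25 mm²); After the difference (first − rest): starting from the cone (37.65 mm²), the 18.5×6.5 cube at (-3.5, 4) misses the remaining region (no effect) — area = 37.65 mm²; the cone at (12, 8) is not intersected at this z (z outside [11.5, 15.5]); Combining (union): only the result so far is present, so the union is just that shape — area = 37.65 mm². Overall, the cross-section is a single solid region. Net area = 37.65 mm².

37.65 mm²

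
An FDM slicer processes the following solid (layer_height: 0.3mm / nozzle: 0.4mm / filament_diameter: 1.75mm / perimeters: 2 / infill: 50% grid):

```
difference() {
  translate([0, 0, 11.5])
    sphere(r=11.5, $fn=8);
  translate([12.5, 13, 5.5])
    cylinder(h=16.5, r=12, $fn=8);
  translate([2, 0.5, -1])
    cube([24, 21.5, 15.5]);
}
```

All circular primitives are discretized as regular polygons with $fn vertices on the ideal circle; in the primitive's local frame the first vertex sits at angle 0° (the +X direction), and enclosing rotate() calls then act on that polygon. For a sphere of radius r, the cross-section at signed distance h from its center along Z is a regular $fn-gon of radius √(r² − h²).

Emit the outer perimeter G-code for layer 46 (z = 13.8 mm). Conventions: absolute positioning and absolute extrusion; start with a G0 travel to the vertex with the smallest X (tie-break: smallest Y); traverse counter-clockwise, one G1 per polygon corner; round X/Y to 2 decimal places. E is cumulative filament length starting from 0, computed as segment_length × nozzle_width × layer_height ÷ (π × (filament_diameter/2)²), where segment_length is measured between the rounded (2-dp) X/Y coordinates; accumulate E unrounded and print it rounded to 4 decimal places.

At z = 13.8 mm: the r=11.5 sphere contributes a regular 8-gon of circumradius √(11.5²−2.3²) = 11.268; the cylinder at (12.5, 13): section is a regular 8-gon, circumradius r=12; the cube at (2, 0.5) is present — its section is the full 24×21.5 rectangle; Taking the first minus the rest: starting from the r=11.5 sphere, the r=12 cylinder at (12.5, 13) partially overlaps it — only the 33.07 mm² overlap (of its 407.29 mm²) is removed, clipping the outline; the 24×21.5 cube at (2, 0.5) partially overlaps it — only the 30.69 mm² overlap (of its 516.00 mm²) is removed, clipping the outline — 1 connected region. The outline is a single polygon with 11 vertices. Extrusion per mm of travel: 0.4 × 0.3 / (π × 0.875²) = 0.049890. Accumulating E over each segment gives final E = 3.6528.

G0 X-11.27 Y0.00 Z13.80
G1 X-7.97 Y-7.97 E0.4304
G1 X0.00 Y-11.27 E0.8607
G1 X7.97 Y-7.97 E1.2911
G1 X11.27 Y0.00 E1.7214
G1 X11.06 Y0.50 E1.7485
G1 X2.00 Y0.50 E2.2005
G1 X2.00 Y9.38 E2.6435
G1 X1.47 Y10.66 E2.7127
G1 X0.00 Y11.27 E2.7921
G1 X-7.97 Y7.97 E3.2224
G1 X-11.27 Y0.00 E3.6528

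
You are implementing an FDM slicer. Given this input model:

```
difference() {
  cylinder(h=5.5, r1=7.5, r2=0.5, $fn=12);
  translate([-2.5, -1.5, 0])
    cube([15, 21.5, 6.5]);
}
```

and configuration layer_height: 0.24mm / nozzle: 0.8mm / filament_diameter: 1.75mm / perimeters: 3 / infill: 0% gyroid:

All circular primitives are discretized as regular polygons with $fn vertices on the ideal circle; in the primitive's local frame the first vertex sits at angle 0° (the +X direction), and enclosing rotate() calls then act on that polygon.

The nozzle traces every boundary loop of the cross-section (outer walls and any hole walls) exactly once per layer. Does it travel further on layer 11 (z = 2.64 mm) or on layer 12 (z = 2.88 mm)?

Layer 11 (z = 2.64): the cone: at t=0.480 of its height the radius interpolates to r₁+(r₂−r₁)t = 4.140, giving a regular 12-gon of that circumradius (perimeter = 2·12·4.140·sin(180°/12) = 25.72 mm); the cube at (-2.5, -1.5) is present — its section is the full 15×21.5 rectangle (perimeter 73.00 mm); Subtracting the remaining from the first: starting from the cone, the 15×21.5 cube at (-2.5, -1.5) partially overlaps it — only the 31.96 mm² overlap (of its 322.50 mm²) is removed, clipping the outline — boundary = 25.88 mm. So its perimeter = 25.88 mm. Layer 12 (z = 2.88): the cone (r1=7.5→r2=0.5) has section circumradius 3.835 here — a regular 12-gon (perimeter = 2·12·3.835·sin(180°/12) = 23.82 mm); the cube at (-2.5, -1.5) is present — its section is the full 15×21.5 rectangle (perimeter 73.00 mm); Taking the first minus the rest: starting from the cone, the 15×21.5 cube at (-2.5, -1.5) partially overlaps it — only the 28.85 mm² overlap (of its 322.50 mm²) is removed, clipping the outline — boundary = 23.67 mm. So its perimeter = 23.67 mm. Layer 11 is larger (25.88 vs 23.67 mm).

layer 11 (z = 2.64 mm)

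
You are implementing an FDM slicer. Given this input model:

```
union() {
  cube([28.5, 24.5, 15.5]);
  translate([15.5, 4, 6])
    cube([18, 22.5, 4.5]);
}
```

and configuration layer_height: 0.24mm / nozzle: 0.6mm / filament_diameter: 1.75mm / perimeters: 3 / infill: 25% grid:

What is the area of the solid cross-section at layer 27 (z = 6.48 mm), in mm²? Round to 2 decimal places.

836.75 mm²

At z = 6.48 mm: the 28.5×24.5 cube contributes its full rectangle (area 698.25 mm²); the cube at (15.5, 4) (footprint 18×22.5) is included at this height (area 405.00 mm²); Merging all regions: the regions partially overlap — summed areas 1103.25 mm² minus the doubly-counted overlap 266.50 mm² gives 836.75 mm² — area = 836.75 mm². Overall, the cross-section is a single solid region. Net area = 836.75 mm².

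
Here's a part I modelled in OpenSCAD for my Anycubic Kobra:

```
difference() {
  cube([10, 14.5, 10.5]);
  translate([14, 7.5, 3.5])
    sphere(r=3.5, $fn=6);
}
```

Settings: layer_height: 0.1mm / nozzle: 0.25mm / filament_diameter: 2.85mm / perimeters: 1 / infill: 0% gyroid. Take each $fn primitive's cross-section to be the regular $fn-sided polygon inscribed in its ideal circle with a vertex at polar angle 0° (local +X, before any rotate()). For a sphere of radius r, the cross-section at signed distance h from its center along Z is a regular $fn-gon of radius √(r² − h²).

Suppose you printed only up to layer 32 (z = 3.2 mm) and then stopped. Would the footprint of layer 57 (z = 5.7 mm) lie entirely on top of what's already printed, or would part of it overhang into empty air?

Compare the two slices. At z = 3.2: the cube is present — its section is the full 10×14.5 rectangle (area 145.00 mm²); the r=3.5 sphere at (14, 7.5) slices to a regular 6-gon of circumradius 3.487 (√(r²−h²) with h=0.3 from center) (area = (6/2)·3.487²·sin(360°/6) = 31.59 mm²); Taking the first minus the rest: starting from the 10×14.5 cube (145.00 mm²), the r=3.5 sphere at (14, 7.5) misses the remaining region (no effect) — area = 145.00 mm². At z = 5.7: the 10×14.5 cube contributes its full rectangle (area 145.00 mm²); the sphere at (14, 7.5): section is a regular 6-gon, circumradius = √(r²−h²) = √(3.5²−2.2²) = 2.722 (area = (6/2)·2.722²·sin(360°/6) = 19.25 mm²); After the difference (first − rest): starting from the 10×14.5 cube (145.00 mm²), the r=3.5 sphere at (14, 7.5) misses the remaining region (no effect) — area = 145.00 mm². Checking containment: the cross-section at z = 5.7 is a subset of the cross-section at z = 3.2.

entirely on top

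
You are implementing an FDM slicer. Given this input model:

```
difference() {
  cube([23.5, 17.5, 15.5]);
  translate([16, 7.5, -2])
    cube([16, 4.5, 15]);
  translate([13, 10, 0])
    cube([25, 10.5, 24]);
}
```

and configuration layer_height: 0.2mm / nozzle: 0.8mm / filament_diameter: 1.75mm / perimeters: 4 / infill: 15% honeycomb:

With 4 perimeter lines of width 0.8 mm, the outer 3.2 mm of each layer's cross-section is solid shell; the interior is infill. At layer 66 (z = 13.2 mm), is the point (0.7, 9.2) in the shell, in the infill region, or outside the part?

shell

At z = 13.2 mm: the cube (footprint 23.5×17.5) is included at this height; the cube at (16, 7.5) is not intersected at this z (z outside [-2, 13]); the 25×10.5 cube at (13, 10) contributes its full rectangle; After the difference (first − rest): starting from the 23.5×17.5 cube, the 25×10.5 cube at (13, 10) partially overlaps it — only the 78.75 mm² overlap (of its 262.50 mm²) is removed, clipping the outline — 1 connected region. Overall, the cross-section is a single solid region. The nearest boundary edge runs (0.00, 0.00)→(0.00, 17.50); distance from the point to it = 0.70 mm. The point is inside the cross-section, 0.70 mm from the nearest boundary — within the 3.2 mm shell band (4 × 0.8).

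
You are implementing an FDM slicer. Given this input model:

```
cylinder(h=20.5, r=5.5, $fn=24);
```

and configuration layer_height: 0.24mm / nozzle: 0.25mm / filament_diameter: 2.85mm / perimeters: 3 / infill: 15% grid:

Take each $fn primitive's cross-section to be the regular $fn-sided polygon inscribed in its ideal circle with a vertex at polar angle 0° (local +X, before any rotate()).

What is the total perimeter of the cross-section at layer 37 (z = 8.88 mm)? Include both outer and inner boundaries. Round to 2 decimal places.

At z = 8.88 mm: the cylinder: section is a regular 24-gon, circumradius r=5.5 (perimeter = 2·24·5.500·sin(180°/24) = 34.46 mm). Overall, the cross-section is a single solid region. Total boundary length (outer) = 34.46 mm.

34.46 mm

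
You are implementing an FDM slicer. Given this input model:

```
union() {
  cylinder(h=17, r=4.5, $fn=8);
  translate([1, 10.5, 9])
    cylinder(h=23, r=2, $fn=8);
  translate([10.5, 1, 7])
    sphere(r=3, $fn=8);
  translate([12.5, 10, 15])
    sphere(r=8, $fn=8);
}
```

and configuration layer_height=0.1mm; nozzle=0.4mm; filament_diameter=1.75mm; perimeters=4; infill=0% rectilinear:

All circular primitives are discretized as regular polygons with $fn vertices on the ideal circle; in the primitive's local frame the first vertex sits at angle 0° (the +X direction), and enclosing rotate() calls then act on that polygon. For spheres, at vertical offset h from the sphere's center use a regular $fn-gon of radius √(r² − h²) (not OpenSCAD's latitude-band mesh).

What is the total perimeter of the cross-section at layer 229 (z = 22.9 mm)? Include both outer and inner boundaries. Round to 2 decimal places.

At z = 22.9 mm: the cylinder is not intersected at this z (z outside [0, 17]); the cylinder at (1, 10.5): section is a regular 8-gon, circumradius r=2 (perimeter = 2·8·2.000·sin(180°/8) = 12.25 mm); the sphere at (10.5, 1) does not reach this height (|z−center|=15.900 > r=3); the r=8 sphere at (12.5, 10) slices to a regular 8-gon of circumradius 1.261 (√(r²−h²) with h=7.9 from center) (perimeter = 2·8·1.261·sin(180°/8) = 7.72 mm); Taking the union: the 2 present regions are separate (no shared area or edge), so areas and boundary lengths simply add and each stays a separate island — boundary = 19.97 mm. Overall, the cross-section has 2 separate islands. Total boundary length (outer) = 19.97 mm.

19.97 mm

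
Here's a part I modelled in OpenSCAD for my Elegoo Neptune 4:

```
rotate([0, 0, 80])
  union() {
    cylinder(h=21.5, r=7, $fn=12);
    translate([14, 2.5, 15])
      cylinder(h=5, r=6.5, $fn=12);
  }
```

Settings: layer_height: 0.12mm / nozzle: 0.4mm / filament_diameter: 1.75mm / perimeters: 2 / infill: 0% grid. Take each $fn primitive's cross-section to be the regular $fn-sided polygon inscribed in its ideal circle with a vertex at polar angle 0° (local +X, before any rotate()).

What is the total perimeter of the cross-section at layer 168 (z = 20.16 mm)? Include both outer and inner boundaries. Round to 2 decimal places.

At z = 20.16 mm: the cylinder: section is a regular 12-gon, circumradius r=7 (perimeter = 2·12·7.000·sin(180°/12) = 43.48 mm); the cylinder at (14, 2.5) is absent (z outside [15, 20]); Combining (union): only the r=7 cylinder is present, so the union is just that shape — boundary = 43.48 mm; (whole slice rotated 80° about Z — lengths, areas and connectivity unchanged). Overall, the cross-section is a single solid region. Total boundary length (outer) = 43.48 mm.

43.48 mm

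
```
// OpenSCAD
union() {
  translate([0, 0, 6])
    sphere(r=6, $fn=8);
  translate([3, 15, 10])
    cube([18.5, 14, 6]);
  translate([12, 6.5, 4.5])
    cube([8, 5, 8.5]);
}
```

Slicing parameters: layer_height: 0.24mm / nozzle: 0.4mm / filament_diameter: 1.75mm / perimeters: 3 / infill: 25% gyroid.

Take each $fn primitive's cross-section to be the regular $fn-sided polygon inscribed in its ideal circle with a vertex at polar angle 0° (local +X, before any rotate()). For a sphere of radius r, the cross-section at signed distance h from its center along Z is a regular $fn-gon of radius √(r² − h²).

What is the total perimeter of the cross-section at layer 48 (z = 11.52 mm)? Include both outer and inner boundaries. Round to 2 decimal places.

At z = 11.52 mm: the r=6 sphere slices to a regular 8-gon of circumradius 2.352 (√(r²−h²) with h=5.52 from center) (perimeter = 2·8·2.352·sin(180°/8) = 14.40 mm); the cube at (3, 15) (footprint 18.5×14) is included at this height (perimeter 65.00 mm); the cube at (12, 6.5) (footprint 8×5) is included at this height (perimeter 26.00 mm); Merging all regions: the 3 present regions are separate (no shared area or edge), so areas and boundary lengths simply add and each stays a separate island — boundary = 105.40 mm. Overall, the cross-section has 3 separate islands. Total boundary length (outer) = 105.40 mm.

105.40 mm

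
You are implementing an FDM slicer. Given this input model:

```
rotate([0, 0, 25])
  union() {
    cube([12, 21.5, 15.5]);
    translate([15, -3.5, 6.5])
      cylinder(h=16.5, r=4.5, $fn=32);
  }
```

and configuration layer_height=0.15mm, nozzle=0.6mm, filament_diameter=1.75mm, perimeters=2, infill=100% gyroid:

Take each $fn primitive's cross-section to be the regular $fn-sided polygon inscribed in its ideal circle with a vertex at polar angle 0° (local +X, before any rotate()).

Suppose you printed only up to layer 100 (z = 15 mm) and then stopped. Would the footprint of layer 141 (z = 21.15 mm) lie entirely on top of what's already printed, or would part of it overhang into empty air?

entirely on top

Compare the two slices. At z = 15: the cube is present — its section is the full 12×21.5 rectangle (area 258.00 mm²); the cylinder at (15, -3.5): section is a regular 32-gon, circumradius r=4.5 (area = (32/2)·4.500²·sin(360°/32) = 63.21 mm²); Combining (union): the 2 present regions are separate (no shared area or edge), so areas and boundary lengths simply add and each stays a separate island — area = 321.21 mm²; (whole slice rotated 25° about Z — lengths, areas and connectivity unchanged). At z = 21.15: the cube is absent (z outside [0, 15.5]); the r=4.5 cylinder at (15, -3.5) contributes a regular 32-gon of circumradius 4.5 (area = (32/2)·4.500²·sin(360°/32) = 63.21 mm²); Merging all regions: only the r=4.5 cylinder at (15, -3.5) is present, so the union is just that shape — area = 63.21 mm²; (whole slice rotated 25° about Z — lengths, areas and connectivity unchanged). Checking containment: the cross-section at z = 21.15 is a subset of the cross-section at z = 15.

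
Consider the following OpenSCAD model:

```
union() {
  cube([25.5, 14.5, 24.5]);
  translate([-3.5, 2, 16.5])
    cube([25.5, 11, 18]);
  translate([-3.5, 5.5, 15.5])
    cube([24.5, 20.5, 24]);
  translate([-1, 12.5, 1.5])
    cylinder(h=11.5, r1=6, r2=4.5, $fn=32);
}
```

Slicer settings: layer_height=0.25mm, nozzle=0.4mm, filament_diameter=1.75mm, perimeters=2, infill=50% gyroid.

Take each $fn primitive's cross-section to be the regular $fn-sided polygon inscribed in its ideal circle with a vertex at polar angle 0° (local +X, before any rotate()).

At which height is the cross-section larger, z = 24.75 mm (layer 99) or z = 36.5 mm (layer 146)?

Layer 99 (z = 24.75): the cube does not reach this height (z outside [0, 24.5]); the 25.5×11 cube at (-3.5, 2) contributes its full rectangle (area 280.50 mm²); the cube at (-3.5, 5.5) is present — its section is the full 24.5×20.5 rectangle (area 502.25 mm²); the cone at (-1, 12.5) does not reach this height (z outside [1.5, 13]); Merging all regions: the regions partially overlap — summed areas 782.75 mm² minus the doubly-counted overlap 183.75 mm² gives 599.00 mm² — area = 599.00 mm². So its area = 599.00 mm². Layer 146 (z = 36.5): the cube is not intersected at this z (z outside [0, 24.5]); the cube at (-3.5, 2) does not reach this height (z outside [16.5, 34.5]); the 24.5×20.5 cube at (-3.5, 5.5) contributes its full rectangle (area 502.25 mm²); the cone at (-1, 12.5) does not reach this height (z outside [1.5, 13]); Taking the union: only the 24.5×20.5 cube at (-3.5, 5.5) is present, so the union is just that shape — area = 502.25 mm². So its area = 502.25 mm². Layer 99 is larger (599.00 vs 502.25 mm²).

layer 99 (z = 24.75 mm)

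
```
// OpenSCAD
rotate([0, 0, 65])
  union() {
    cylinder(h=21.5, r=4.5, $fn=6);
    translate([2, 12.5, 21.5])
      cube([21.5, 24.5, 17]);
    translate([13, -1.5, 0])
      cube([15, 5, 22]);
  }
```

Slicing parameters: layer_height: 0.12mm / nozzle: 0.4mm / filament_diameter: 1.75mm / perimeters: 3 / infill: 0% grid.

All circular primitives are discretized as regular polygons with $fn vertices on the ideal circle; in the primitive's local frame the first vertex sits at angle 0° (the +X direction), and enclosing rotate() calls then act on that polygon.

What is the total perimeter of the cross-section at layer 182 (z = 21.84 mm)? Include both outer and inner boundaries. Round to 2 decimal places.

At z = 21.84 mm: the cylinder does not reach this height (z outside [0, 21.5]); the cube at (2, 12.5) (footprint 21.5×24.5) is included at this height (perimeter 92.00 mm); the 15×5 cube at (13, -1.5) contributes its full rectangle (perimeter 40.00 mm); Merging all regions: the 2 present regions are separate (no shared area or edge), so areas and boundary lengths simply add and each stays a separate island — boundary = 132.00 mm; (rotated 65° about Z; rotation is an isometry so areas/perimeters/island counts are preserved). Overall, the cross-section has 2 separate islands. Total boundary length (outer) = 132.00 mm.

132.00 mm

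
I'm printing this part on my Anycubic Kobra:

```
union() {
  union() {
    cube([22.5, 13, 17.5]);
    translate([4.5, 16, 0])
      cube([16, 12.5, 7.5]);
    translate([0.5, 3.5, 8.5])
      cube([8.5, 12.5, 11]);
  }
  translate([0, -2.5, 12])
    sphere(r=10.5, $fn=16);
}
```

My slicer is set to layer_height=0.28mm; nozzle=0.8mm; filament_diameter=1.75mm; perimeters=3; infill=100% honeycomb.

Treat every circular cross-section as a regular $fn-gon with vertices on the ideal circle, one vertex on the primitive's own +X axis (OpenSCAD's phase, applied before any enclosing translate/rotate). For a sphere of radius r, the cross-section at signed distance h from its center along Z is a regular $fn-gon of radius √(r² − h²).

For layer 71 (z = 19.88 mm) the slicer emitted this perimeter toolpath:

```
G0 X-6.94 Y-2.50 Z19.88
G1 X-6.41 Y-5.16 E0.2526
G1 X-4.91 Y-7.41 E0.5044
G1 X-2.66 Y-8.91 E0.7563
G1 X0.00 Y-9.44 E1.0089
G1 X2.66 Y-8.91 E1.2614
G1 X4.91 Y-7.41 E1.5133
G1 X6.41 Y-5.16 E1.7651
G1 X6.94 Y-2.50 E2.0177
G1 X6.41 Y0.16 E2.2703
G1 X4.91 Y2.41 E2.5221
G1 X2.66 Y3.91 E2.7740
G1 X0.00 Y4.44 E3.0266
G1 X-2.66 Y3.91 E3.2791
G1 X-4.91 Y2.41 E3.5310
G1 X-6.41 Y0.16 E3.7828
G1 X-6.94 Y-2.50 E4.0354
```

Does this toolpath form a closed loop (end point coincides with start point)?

Start point (G0): (-6.94, -2.50). End point (last G1): the path returns to the start — closed.

yes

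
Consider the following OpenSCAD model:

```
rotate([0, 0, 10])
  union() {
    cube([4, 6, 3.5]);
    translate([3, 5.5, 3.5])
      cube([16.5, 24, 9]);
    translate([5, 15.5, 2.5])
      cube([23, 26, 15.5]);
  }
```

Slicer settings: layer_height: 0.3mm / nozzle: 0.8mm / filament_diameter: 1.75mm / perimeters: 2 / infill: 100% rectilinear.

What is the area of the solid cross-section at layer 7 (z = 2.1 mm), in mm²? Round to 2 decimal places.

At z = 2.1 mm: the cube (footprint 4×6) is included at this height (area 24.00 mm²); the cube at (3, 5.5) is not intersected at this z (z outside [3.5, 12.5]); the cube at (5, 15.5) does not reach this height (z outside [2.5, 18]); Taking the union: only the 4×6 cube is present, so the union is just that shape — area = 24.00 mm²; (rotated 10° about Z; rotation is an isometry so areas/perimeters/island counts are preserved). Overall, the cross-section is a single solid region. Net area = 24.00 mm².

24.00 mm²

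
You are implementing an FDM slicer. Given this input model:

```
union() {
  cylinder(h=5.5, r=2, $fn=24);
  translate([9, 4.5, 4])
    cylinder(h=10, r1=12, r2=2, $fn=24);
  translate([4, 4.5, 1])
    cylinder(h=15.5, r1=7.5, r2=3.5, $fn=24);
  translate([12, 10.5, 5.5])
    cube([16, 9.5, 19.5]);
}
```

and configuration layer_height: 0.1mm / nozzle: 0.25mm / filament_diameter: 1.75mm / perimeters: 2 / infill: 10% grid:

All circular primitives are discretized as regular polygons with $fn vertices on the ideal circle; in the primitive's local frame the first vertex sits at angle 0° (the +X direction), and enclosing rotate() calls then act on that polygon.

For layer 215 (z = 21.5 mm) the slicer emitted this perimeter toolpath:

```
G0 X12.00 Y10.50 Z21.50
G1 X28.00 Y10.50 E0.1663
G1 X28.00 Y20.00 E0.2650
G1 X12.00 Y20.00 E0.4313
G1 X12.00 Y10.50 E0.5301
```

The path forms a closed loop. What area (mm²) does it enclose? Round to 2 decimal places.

152.00 mm²

Apply the shoelace formula to the sequence of (X, Y) vertices; enclosed area = 152.00 mm².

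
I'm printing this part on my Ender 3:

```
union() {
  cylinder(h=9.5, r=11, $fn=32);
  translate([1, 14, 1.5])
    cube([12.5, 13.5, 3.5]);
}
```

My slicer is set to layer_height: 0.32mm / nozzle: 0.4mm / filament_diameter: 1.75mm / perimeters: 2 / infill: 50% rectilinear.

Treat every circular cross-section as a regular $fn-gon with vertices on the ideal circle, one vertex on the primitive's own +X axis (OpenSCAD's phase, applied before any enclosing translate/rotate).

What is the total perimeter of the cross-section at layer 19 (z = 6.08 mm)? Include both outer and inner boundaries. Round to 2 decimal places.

At z = 6.08 mm: the r=11 cylinder gives a regular 32-gon of circumradius 11 (constant along its height) (perimeter = 2·32·11.000·sin(180°/32) = 69.00 mm); the cube at (1, 14) is not intersected at this z (z outside [1.5, 5]); Combining (union): only the r=11 cylinder is present, so the union is just that shape — boundary = 69.00 mm. Overall, the cross-section is a single solid region. Total boundary length (outer) = 69.00 mm.

69.00 mm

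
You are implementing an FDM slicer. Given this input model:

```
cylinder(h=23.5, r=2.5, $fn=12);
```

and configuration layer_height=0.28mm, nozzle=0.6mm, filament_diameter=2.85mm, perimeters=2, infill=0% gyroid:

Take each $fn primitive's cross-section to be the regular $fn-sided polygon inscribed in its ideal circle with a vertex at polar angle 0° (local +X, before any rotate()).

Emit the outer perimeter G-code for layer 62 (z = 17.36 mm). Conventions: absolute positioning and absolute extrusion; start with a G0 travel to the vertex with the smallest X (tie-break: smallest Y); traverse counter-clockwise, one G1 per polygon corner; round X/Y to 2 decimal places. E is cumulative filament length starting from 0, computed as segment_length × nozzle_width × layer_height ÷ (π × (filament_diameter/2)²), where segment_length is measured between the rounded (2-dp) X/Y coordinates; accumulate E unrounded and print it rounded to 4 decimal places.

G0 X-2.50 Y0.00 Z17.36
G1 X-2.17 Y-1.25 E0.0340
G1 X-1.25 Y-2.17 E0.0683
G1 X0.00 Y-2.50 E0.1024
G1 X1.25 Y-2.17 E0.1364
G1 X2.17 Y-1.25 E0.1707
G1 X2.50 Y0.00 E0.2047
G1 X2.17 Y1.25 E0.2388
G1 X1.25 Y2.17 E0.2730
G1 X0.00 Y2.50 E0.3071
G1 X-1.25 Y2.17 E0.3411
G1 X-2.17 Y1.25 E0.3754
G1 X-2.50 Y0.00 E0.4094

At z = 17.36 mm: the cylinder: section is a regular 12-gon, circumradius r=2.5. The outline is a single polygon with 12 vertices. Extrusion per mm of travel: 0.6 × 0.28 / (π × 1.425²) = 0.026335. Accumulating E over each segment gives final E = 0.4094.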